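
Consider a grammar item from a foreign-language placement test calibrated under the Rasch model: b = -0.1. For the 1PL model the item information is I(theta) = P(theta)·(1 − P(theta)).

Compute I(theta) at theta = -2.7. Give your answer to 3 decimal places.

0.064

P = 1/(1+e^{2.6000}) = 0.0691
P(1−P) = 0.0691 × 0.9309 = 0.0644
I = P(1−P) = 0.06436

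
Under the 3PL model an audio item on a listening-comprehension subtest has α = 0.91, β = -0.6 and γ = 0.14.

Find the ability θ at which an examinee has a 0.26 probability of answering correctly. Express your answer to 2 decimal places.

P(θ) = γ + (1 − γ) · 1 / (1 + exp(−α(θ − β)))
Remove guessing floor: (0.26 − 0.14)/(1 − 0.14) = 0.1395
logit = ln(0.1395/0.8605) = -1.8192
θ = β + logit/(α) = -0.6 + (-1.8192)/0.9100 = -2.5991

-2.60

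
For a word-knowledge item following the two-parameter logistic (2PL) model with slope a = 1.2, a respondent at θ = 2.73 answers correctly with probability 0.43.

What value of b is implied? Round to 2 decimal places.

2.96

P(θ) = 1 / (1 + exp(−a(θ − b)))
logit(0.43) = ln(0.43/0.57) = -0.2819
b = θ − logit/(a) = 2.73 − (-0.2819)/1.2000 = 2.9649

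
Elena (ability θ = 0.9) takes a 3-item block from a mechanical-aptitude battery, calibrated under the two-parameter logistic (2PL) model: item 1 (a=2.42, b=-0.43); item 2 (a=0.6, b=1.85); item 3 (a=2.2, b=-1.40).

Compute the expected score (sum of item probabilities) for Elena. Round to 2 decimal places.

2.32

P(θ) = 1 / (1 + exp(−a(θ − b)))
P_1 = 1/(1+e^{-3.2186}) = 0.9615
P_2 = 1/(1+e^{0.5700}) = 0.3612
P_3 = 1/(1+e^{-5.0600}) = 0.9937
E[score] = 0.9615 + 0.3612 + 0.9937 = 2.3165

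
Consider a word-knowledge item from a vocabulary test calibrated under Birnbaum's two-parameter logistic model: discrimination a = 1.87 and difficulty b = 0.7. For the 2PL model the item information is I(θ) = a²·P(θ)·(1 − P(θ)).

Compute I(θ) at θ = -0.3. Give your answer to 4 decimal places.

P = 1/(1+e^{1.8700}) = 0.1335
P(1−P) = 0.1335 × 0.8665 = 0.1157
I = a² × P(1−P) = 1.87² × 0.1157 = 0.40462

0.4046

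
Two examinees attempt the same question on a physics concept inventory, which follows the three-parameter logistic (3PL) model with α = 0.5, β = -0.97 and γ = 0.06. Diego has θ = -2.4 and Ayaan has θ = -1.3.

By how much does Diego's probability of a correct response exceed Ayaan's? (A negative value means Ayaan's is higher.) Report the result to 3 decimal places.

P(θ) = γ + (1 − γ) · 1 / (1 + exp(−α(θ − β)))
P(Diego) = 0.3688  [exponent -0.7150]
P(Ayaan) = 0.4913  [exponent -0.1650]
Difference = 0.3688 − 0.4913 = -0.1225

-0.123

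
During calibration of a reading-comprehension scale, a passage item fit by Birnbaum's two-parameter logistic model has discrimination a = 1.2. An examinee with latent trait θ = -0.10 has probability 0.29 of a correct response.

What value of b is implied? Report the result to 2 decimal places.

P(θ) = 1 / (1 + exp(−a(θ − b)))
logit(0.29) = ln(0.29/0.71) = -0.8954
b = θ − logit/(a) = -0.10 − (-0.8954)/1.2000 = 0.6462

0.65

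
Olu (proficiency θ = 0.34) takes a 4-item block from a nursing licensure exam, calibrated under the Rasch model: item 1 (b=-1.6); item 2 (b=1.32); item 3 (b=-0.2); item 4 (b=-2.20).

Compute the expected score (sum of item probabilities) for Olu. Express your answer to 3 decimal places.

P(θ) = 1 / (1 + exp(−(θ − b)))
P_1 = 1/(1+e^{-1.9400}) = 0.8744
P_2 = 1/(1+e^{0.9800}) = 0.2729
P_3 = 1/(1+e^{-0.5400}) = 0.6318
P_4 = 1/(1+e^{-2.5400}) = 0.9269
E[score] = 0.8744 + 0.2729 + 0.6318 + 0.9269 = 2.7060

2.706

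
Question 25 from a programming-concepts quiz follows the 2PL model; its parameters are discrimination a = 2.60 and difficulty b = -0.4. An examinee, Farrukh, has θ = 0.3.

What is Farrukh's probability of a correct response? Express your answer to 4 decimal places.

P(θ) = 1 / (1 + exp(−a(θ − b)))
Exponent: 2.60 × (0.3 − (-0.4)) = 1.8200
1/(1 + e^{-1.8200}) = 0.8606

0.8606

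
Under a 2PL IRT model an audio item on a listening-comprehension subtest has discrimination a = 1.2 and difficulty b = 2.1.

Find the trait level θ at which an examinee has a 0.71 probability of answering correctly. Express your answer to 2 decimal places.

P(θ) = 1 / (1 + exp(−a(θ − b)))
logit = ln(0.7100/0.2900) = 0.8954
θ = b + logit/(a) = 2.1 + 0.8954/1.2000 = 2.8462

2.85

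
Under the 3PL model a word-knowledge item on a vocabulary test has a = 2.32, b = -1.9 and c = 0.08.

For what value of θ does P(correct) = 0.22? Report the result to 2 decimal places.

P(θ) = c + (1 − c) · 1 / (1 + exp(−a(θ − b)))
Remove guessing floor: (0.22 − 0.08)/(1 − 0.08) = 0.1522
logit = ln(0.1522/0.8478) = -1.7177
θ = b + logit/(a) = -1.9 + (-1.7177)/2.3200 = -2.6404

-2.64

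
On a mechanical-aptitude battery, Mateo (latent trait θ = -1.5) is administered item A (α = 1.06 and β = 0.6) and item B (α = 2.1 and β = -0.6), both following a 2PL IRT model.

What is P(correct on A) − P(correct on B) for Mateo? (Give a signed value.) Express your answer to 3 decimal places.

-0.034

P(θ) = 1 / (1 + exp(−α(θ − β)))
P_A = 0.0974
P_B = 0.1312
P_A − P_B = -0.0338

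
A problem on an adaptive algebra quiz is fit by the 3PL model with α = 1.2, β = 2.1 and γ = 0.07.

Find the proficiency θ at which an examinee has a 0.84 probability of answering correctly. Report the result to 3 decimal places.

3.409

P(θ) = γ + (1 − γ) · 1 / (1 + exp(−α(θ − β)))
Remove guessing floor: (0.84 − 0.07)/(1 − 0.07) = 0.8280
logit = ln(0.8280/0.1720) = 1.5712
θ = β + logit/(α) = 2.1 + 1.5712/1.2000 = 3.4093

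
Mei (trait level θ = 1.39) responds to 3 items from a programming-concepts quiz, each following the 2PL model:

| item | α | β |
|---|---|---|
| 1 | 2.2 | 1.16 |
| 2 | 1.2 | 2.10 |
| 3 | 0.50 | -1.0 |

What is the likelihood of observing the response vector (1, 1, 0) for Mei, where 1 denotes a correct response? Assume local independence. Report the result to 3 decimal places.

P(θ) = 1 / (1 + exp(−α(θ − β)))
P_1 = 1/(1+e^{-0.5060}) = 0.6239
P_2 = 1/(1+e^{0.8520}) = 0.2990
P_3 = 1/(1+e^{-1.1950}) = 0.7676
L = P_1 × P_2 × (1−P_3) = 0.6239 × 0.2990 × 0.2324 = 0.04335

0.043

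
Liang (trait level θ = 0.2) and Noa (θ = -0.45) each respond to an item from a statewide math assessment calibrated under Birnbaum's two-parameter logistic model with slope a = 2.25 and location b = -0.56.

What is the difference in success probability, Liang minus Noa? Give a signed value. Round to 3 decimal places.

P(θ) = 1 / (1 + exp(−a(θ − b)))
P(Liang) = 0.8468  [exponent 1.7100]
P(Noa) = 0.5616  [exponent 0.2475]
Difference = 0.8468 − 0.5616 = 0.2853

0.285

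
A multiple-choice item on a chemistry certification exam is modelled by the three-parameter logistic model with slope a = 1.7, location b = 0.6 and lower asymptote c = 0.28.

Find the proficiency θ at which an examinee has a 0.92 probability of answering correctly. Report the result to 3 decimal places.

P(θ) = c + (1 − c) · 1 / (1 + exp(−a(θ − b)))
Remove guessing floor: (0.92 − 0.28)/(1 − 0.28) = 0.8889
logit = ln(0.8889/0.1111) = 2.0794
θ = b + logit/(a) = 0.6 + 2.0794/1.7000 = 1.8232

1.823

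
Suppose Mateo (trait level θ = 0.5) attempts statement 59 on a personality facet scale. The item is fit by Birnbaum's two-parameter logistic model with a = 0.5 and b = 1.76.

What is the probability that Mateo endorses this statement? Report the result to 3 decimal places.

P(θ) = 1 / (1 + exp(−a(θ − b)))
Exponent: 0.5 × (0.5 − 1.76) = -0.6300
1/(1 + e^{0.6300}) = 0.3475

0.348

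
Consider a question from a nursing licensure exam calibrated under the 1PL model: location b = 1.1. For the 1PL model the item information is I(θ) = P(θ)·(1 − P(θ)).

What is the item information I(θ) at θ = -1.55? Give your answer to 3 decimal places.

0.062

P = 1/(1+e^{2.6500}) = 0.0660
P(1−P) = 0.0660 × 0.9340 = 0.0616
I = P(1−P) = 0.06163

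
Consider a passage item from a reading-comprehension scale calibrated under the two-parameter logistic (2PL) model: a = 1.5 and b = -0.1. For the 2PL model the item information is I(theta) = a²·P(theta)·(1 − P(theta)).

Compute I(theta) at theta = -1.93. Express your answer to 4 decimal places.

0.1276

P = 1/(1+e^{2.7450}) = 0.0604
P(1−P) = 0.0604 × 0.9396 = 0.0567
I = a² × P(1−P) = 1.5² × 0.0567 = 0.12763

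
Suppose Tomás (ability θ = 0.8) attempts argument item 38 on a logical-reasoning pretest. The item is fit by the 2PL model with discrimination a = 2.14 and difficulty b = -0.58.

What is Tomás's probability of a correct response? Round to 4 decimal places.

P(θ) = 1 / (1 + exp(−a(θ − b)))
Exponent: 2.14 × (0.8 − (-0.58)) = 2.9532
1/(1 + e^{-2.9532}) = 0.9504

0.9504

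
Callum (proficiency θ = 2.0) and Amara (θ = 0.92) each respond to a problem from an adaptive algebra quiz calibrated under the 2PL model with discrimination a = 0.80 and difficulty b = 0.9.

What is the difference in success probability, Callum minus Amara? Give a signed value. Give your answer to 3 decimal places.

P(θ) = 1 / (1 + exp(−a(θ − b)))
P(Callum) = 0.7068  [exponent 0.8800]
P(Amara) = 0.5040  [exponent 0.0160]
Difference = 0.7068 − 0.5040 = 0.2028

0.203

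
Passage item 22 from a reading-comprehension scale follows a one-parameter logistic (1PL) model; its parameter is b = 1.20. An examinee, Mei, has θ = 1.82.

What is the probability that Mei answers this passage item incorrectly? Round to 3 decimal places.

P(θ) = 1 / (1 + exp(−(θ − b)))
Exponent: (1.82 − 1.20) = 0.6200
1/(1 + e^{-0.6200}) = 0.6502
P = 0.6502
P(incorrect) = 1 − 0.6502 = 0.3498

0.350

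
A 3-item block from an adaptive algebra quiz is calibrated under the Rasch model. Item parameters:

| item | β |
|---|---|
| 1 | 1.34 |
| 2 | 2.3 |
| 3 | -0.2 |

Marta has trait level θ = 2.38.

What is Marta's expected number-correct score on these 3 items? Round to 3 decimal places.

2.188

P(θ) = 1 / (1 + exp(−(θ − β)))
P_1 = 1/(1+e^{-1.0400}) = 0.7389
P_2 = 1/(1+e^{-0.0800}) = 0.5200
P_3 = 1/(1+e^{-2.5800}) = 0.9296
E[score] = 0.7389 + 0.5200 + 0.9296 = 2.1884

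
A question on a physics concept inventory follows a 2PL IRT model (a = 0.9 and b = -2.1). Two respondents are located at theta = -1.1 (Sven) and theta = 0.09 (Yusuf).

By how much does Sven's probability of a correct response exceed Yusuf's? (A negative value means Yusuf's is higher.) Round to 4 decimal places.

-0.1668

P(theta) = 1 / (1 + exp(−a(theta − b)))
P(Sven) = 0.7109  [exponent 0.9000]
P(Yusuf) = 0.8777  [exponent 1.9710]
Difference = 0.7109 − 0.8777 = -0.1668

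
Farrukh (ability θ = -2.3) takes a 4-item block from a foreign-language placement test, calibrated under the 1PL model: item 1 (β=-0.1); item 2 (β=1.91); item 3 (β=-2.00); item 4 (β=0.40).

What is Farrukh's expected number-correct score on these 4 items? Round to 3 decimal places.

0.603

P(θ) = 1 / (1 + exp(−(θ − β)))
P_1 = 1/(1+e^{2.2000}) = 0.0998
P_2 = 1/(1+e^{4.2100}) = 0.0146
P_3 = 1/(1+e^{0.3000}) = 0.4256
P_4 = 1/(1+e^{2.7000}) = 0.0630
E[score] = 0.0998 + 0.0146 + 0.4256 + 0.0630 = 0.6029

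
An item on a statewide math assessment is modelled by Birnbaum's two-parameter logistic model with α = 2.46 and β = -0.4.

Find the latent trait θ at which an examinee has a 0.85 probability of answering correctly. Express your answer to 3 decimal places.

0.305

P(θ) = 1 / (1 + exp(−α(θ − β)))
logit = ln(0.8500/0.1500) = 1.7346
θ = β + logit/(α) = -0.4 + 1.7346/2.4600 = 0.3051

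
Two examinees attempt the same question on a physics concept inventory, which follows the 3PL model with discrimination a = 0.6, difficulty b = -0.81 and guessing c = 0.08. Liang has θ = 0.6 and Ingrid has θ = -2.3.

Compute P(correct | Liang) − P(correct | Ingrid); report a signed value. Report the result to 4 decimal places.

0.3767

P(θ) = c + (1 − c) · 1 / (1 + exp(−a(θ − b)))
P(Liang) = 0.7237  [exponent 0.8460]
P(Ingrid) = 0.3471  [exponent -0.8940]
Difference = 0.7237 − 0.3471 = 0.3767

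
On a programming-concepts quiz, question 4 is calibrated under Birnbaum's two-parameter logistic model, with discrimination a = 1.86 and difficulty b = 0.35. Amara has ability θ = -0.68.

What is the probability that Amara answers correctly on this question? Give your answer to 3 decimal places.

P(θ) = 1 / (1 + exp(−a(θ − b)))
Exponent: 1.86 × (-0.68 − 0.35) = -1.9158
1/(1 + e^{1.9158}) = 0.1283

0.128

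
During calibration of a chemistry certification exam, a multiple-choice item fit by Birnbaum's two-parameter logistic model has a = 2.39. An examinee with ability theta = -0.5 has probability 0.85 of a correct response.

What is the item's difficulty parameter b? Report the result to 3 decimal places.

-1.226

P(theta) = 1 / (1 + exp(−a(theta − b)))
logit(0.85) = ln(0.85/0.15) = 1.7346
b = theta − logit/(a) = -0.5 − 1.7346/2.3900 = -1.2258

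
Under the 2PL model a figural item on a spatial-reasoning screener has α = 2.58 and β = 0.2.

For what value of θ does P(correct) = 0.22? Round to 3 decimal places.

-0.291

P(θ) = 1 / (1 + exp(−α(θ − β)))
logit = ln(0.2200/0.7800) = -1.2657
θ = β + logit/(α) = 0.2 + (-1.2657)/2.5800 = -0.2906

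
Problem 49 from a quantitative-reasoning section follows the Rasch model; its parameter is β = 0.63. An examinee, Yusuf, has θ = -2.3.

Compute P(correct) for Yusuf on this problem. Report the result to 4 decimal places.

0.0507

P(θ) = 1 / (1 + exp(−(θ − β)))
Exponent: (-2.3 − 0.63) = -2.9300
1/(1 + e^{2.9300}) = 0.0507
P = 0.0507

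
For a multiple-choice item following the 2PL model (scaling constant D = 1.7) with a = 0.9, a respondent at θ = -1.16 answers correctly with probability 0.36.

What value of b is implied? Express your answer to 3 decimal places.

-0.784

P(θ) = 1 / (1 + exp(−D·a(θ − b)))
logit(0.36) = ln(0.36/0.64) = -0.5754
b = θ − logit/(1.7·a) = -1.16 − (-0.5754)/1.5300 = -0.7839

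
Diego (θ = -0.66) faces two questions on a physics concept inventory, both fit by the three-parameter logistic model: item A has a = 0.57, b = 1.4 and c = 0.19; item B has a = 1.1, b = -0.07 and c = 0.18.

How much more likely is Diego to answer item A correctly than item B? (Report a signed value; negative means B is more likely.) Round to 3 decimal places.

P(θ) = c + (1 − c) · 1 / (1 + exp(−a(θ − b)))
P_A = 0.3812
P_B = 0.4614
P_A − P_B = -0.0802

-0.080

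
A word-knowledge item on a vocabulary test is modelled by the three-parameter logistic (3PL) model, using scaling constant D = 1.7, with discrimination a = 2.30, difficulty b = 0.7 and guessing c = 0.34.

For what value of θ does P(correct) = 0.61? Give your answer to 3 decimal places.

0.606

P(θ) = c + (1 − c) · 1 / (1 + exp(−D·a(θ − b)))
Remove guessing floor: (0.61 − 0.34)/(1 − 0.34) = 0.4091
logit = ln(0.4091/0.5909) = -0.3677
θ = b + logit/(1.7·a) = 0.7 + (-0.3677)/3.9100 = 0.6060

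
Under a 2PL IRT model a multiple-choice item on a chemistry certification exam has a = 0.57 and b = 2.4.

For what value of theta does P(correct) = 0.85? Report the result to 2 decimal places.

5.44

P(theta) = 1 / (1 + exp(−a(theta − b)))
logit = ln(0.8500/0.1500) = 1.7346
theta = b + logit/(a) = 2.4 + 1.7346/0.5700 = 5.4432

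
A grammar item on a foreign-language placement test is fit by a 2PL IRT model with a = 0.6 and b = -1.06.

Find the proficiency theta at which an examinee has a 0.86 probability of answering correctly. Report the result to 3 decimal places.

1.965

P(theta) = 1 / (1 + exp(−a(theta − b)))
logit = ln(0.8600/0.1400) = 1.8153
theta = b + logit/(a) = -1.06 + 1.8153/0.6000 = 1.9655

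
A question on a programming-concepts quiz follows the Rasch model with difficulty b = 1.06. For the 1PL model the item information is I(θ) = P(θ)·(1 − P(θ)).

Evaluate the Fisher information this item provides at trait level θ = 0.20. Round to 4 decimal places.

P = 1/(1+e^{0.8600}) = 0.2973
P(1−P) = 0.2973 × 0.7027 = 0.2089
I = P(1−P) = 0.20893

0.2089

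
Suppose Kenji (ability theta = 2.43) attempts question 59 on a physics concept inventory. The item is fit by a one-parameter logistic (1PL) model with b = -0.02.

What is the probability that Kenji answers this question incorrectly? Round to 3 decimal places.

P(theta) = 1 / (1 + exp(−(theta − b)))
Exponent: (2.43 − (-0.02)) = 2.4500
1/(1 + e^{-2.4500}) = 0.9206
P = 0.9206
P(incorrect) = 1 − 0.9206 = 0.0794

0.079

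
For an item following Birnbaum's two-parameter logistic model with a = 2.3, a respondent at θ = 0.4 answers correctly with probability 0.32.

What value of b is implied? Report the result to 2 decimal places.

0.73

P(θ) = 1 / (1 + exp(−a(θ − b)))
logit(0.32) = ln(0.32/0.68) = -0.7538
b = θ − logit/(a) = 0.4 − (-0.7538)/2.3000 = 0.7277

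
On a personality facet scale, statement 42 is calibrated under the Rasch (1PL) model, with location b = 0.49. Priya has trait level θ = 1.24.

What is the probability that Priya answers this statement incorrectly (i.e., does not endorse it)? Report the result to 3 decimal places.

P(θ) = 1 / (1 + exp(−(θ − b)))
Exponent: (1.24 − 0.49) = 0.7500
1/(1 + e^{-0.7500}) = 0.6792
P = 0.6792
P(incorrect) = 1 − 0.6792 = 0.3208

0.321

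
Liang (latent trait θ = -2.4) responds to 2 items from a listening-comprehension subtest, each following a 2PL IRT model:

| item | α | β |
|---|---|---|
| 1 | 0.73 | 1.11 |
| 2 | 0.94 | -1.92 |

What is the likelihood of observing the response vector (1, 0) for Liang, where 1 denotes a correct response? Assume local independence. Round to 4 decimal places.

P(θ) = 1 / (1 + exp(−α(θ − β)))
P_1 = 1/(1+e^{2.5623}) = 0.0716
P_2 = 1/(1+e^{0.4512}) = 0.3891
L = P_1 × (1−P_2) = 0.0716 × 0.6109 = 0.04374

0.0437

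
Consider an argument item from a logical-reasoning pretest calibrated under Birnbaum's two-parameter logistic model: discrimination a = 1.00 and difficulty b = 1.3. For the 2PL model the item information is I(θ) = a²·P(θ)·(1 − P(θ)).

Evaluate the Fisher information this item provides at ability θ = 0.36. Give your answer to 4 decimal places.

0.2020

P = 1/(1+e^{0.9400}) = 0.2809
P(1−P) = 0.2809 × 0.7191 = 0.2020
I = a² × P(1−P) = 1.00² × 0.2020 = 0.20200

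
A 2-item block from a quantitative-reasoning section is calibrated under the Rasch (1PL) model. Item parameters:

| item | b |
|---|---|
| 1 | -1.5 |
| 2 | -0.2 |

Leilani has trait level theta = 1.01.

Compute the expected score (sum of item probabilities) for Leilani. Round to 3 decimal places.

P(theta) = 1 / (1 + exp(−(theta − b)))
P_1 = 1/(1+e^{-2.5100}) = 0.9248
P_2 = 1/(1+e^{-1.2100}) = 0.7703
E[score] = 0.9248 + 0.7703 = 1.6951

1.695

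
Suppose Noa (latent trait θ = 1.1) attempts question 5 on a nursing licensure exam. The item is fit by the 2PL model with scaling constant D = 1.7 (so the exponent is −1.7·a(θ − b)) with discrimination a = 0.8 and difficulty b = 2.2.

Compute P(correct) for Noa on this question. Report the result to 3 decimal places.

0.183

P(θ) = 1 / (1 + exp(−D·a(θ − b)))
Exponent: 1.7 × 0.8 × (1.1 − 2.2) = -1.4960
1/(1 + e^{1.4960}) = 0.1830
P = 0.1830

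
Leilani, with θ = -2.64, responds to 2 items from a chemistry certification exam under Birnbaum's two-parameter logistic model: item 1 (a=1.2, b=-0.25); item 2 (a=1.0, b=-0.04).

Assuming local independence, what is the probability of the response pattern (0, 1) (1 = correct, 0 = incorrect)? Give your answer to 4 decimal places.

P(θ) = 1 / (1 + exp(−a(θ − b)))
P_1 = 1/(1+e^{2.8680}) = 0.0538
P_2 = 1/(1+e^{2.6000}) = 0.0691
L = (1−P_1) × P_2 = 0.9462 × 0.0691 = 0.06542

0.0654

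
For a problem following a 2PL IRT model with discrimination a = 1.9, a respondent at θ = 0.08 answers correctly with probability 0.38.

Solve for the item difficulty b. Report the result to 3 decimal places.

P(θ) = 1 / (1 + exp(−a(θ − b)))
logit(0.38) = ln(0.38/0.62) = -0.4895
b = θ − logit/(a) = 0.08 − (-0.4895)/1.9000 = 0.3377

0.338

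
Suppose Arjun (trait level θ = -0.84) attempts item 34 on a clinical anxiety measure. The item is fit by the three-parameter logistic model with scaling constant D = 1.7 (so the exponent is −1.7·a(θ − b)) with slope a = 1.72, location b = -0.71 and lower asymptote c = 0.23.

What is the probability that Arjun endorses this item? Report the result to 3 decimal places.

0.543

P(θ) = c + (1 − c) · 1 / (1 + exp(−D·a(θ − b)))
Exponent: 1.7 × 1.72 × (-0.84 − (-0.71)) = -0.3801
1/(1 + e^{0.3801}) = 0.4061
P = 0.23 + 0.77 × 0.4061 = 0.5427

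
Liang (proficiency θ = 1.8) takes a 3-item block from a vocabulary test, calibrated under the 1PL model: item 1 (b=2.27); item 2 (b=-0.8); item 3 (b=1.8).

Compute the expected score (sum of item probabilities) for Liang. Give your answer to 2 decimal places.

P(θ) = 1 / (1 + exp(−(θ − b)))
P_1 = 1/(1+e^{0.4700}) = 0.3846
P_2 = 1/(1+e^{-2.6000}) = 0.9309
P_3 = 1/(1+e^{0.0000}) = 0.5000
E[score] = 0.3846 + 0.9309 + 0.5000 = 1.8155

1.82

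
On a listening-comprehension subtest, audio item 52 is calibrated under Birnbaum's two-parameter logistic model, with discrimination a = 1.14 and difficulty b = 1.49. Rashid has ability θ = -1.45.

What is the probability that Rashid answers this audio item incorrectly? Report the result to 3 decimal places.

P(θ) = 1 / (1 + exp(−a(θ − b)))
Exponent: 1.14 × (-1.45 − 1.49) = -3.3516
1/(1 + e^{3.3516}) = 0.0338
P(incorrect) = 1 − 0.0338 = 0.9662

0.966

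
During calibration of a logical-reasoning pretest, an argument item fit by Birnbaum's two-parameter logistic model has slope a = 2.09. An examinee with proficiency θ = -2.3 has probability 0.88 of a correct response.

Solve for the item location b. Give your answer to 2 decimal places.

P(θ) = 1 / (1 + exp(−a(θ − b)))
logit(0.88) = ln(0.88/0.12) = 1.9924
b = θ − logit/(a) = -2.3 − 1.9924/2.0900 = -3.2533

-3.25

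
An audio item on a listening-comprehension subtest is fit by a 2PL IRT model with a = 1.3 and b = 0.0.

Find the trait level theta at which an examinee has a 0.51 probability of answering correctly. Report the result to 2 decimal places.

P(theta) = 1 / (1 + exp(−a(theta − b)))
logit = ln(0.5100/0.4900) = 0.0400
theta = b + logit/(a) = 0.0 + 0.0400/1.3000 = 0.0308

0.03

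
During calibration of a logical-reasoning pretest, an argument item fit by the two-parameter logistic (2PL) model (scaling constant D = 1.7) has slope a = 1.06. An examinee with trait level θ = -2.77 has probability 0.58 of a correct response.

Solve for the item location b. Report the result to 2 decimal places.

P(θ) = 1 / (1 + exp(−D·a(θ − b)))
logit(0.58) = ln(0.58/0.42) = 0.3228
b = θ − logit/(1.7·a) = -2.77 − 0.3228/1.8020 = -2.9491

-2.95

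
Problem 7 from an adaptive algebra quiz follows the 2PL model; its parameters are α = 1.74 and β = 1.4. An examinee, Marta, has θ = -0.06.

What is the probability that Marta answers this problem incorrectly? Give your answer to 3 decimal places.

P(θ) = 1 / (1 + exp(−α(θ − β)))
Exponent: 1.74 × (-0.06 − 1.4) = -2.5404
1/(1 + e^{2.5404}) = 0.0731
P(incorrect) = 1 − 0.0731 = 0.9269

0.927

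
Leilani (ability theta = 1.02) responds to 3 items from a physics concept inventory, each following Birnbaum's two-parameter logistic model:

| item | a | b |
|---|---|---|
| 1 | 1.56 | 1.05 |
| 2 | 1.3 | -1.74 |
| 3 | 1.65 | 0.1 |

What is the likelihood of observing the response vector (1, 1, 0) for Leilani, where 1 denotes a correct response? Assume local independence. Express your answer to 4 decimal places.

P(theta) = 1 / (1 + exp(−a(theta − b)))
P_1 = 1/(1+e^{0.0468}) = 0.4883
P_2 = 1/(1+e^{-3.5880}) = 0.9731
P_3 = 1/(1+e^{-1.5180}) = 0.8202
L = P_1 × P_2 × (1−P_3) = 0.4883 × 0.9731 × 0.1798 = 0.08541

0.0854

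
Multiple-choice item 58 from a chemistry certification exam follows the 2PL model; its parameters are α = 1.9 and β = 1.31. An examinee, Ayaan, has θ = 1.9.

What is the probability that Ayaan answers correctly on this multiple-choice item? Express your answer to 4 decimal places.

P(θ) = 1 / (1 + exp(−α(θ − β)))
Exponent: 1.9 × (1.9 − 1.31) = 1.1210
1/(1 + e^{-1.1210}) = 0.7542

0.7542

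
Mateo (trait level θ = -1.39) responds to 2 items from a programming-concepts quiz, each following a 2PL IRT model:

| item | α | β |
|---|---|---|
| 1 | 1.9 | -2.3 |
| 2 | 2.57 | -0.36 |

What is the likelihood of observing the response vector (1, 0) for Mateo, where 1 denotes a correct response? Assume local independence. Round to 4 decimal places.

0.7931

P(θ) = 1 / (1 + exp(−α(θ − β)))
P_1 = 1/(1+e^{-1.7290}) = 0.8493
P_2 = 1/(1+e^{2.6471}) = 0.0662
L = P_1 × (1−P_2) = 0.8493 × 0.9338 = 0.79309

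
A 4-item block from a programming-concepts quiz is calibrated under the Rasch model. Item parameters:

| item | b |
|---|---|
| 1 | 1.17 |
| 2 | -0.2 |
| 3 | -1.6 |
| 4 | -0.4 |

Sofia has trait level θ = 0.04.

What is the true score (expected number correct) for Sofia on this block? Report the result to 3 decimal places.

P(θ) = 1 / (1 + exp(−(θ − b)))
P_1 = 1/(1+e^{1.1300}) = 0.2442
P_2 = 1/(1+e^{-0.2400}) = 0.5597
P_3 = 1/(1+e^{-1.6400}) = 0.8375
P_4 = 1/(1+e^{-0.4400}) = 0.6083
E[score] = 0.2442 + 0.5597 + 0.8375 + 0.6083 = 2.2497

2.250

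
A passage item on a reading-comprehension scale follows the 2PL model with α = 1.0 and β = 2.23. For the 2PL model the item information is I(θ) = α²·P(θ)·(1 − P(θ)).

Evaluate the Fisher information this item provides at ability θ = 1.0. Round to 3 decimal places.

0.175

P = 1/(1+e^{1.2300}) = 0.2262
P(1−P) = 0.2262 × 0.7738 = 0.1750
I = α² × P(1−P) = 1.0² × 0.1750 = 0.17502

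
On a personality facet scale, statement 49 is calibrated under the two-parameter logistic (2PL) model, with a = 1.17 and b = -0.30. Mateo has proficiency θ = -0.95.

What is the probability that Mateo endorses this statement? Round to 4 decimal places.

P(θ) = 1 / (1 + exp(−a(θ − b)))
Exponent: 1.17 × (-0.95 − (-0.30)) = -0.7605
1/(1 + e^{0.7605}) = 0.3185

0.3185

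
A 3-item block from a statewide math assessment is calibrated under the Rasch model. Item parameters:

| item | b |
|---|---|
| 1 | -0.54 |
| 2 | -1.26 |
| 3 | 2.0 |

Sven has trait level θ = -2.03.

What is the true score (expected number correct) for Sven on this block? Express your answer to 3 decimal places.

0.518

P(θ) = 1 / (1 + exp(−(θ − b)))
P_1 = 1/(1+e^{1.4900}) = 0.1839
P_2 = 1/(1+e^{0.7700}) = 0.3165
P_3 = 1/(1+e^{4.0300}) = 0.0175
E[score] = 0.1839 + 0.3165 + 0.0175 = 0.5179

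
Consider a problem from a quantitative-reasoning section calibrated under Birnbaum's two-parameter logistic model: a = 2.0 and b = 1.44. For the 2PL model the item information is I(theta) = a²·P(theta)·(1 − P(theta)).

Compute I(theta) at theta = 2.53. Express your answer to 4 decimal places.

0.3650

P = 1/(1+e^{-2.1800}) = 0.8984
P(1−P) = 0.8984 × 0.1016 = 0.0912
I = a² × P(1−P) = 2.0² × 0.0912 = 0.36499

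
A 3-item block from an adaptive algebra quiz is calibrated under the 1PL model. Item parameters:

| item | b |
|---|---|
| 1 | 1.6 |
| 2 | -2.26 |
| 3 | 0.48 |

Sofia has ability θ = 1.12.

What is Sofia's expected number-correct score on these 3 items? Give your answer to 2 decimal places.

2.00

P(θ) = 1 / (1 + exp(−(θ − b)))
P_1 = 1/(1+e^{0.4800}) = 0.3823
P_2 = 1/(1+e^{-3.3800}) = 0.9671
P_3 = 1/(1+e^{-0.6400}) = 0.6548
E[score] = 0.3823 + 0.9671 + 0.6548 = 2.0041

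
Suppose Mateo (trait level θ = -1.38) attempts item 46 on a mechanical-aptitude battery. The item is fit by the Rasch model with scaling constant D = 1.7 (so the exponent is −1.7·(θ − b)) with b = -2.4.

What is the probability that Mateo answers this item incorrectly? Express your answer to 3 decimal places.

0.150

P(θ) = 1 / (1 + exp(−D·(θ − b)))
Exponent: 1.7 × (-1.38 − (-2.4)) = 1.7340
1/(1 + e^{-1.7340}) = 0.8499
P = 0.8499
P(incorrect) = 1 − 0.8499 = 0.1501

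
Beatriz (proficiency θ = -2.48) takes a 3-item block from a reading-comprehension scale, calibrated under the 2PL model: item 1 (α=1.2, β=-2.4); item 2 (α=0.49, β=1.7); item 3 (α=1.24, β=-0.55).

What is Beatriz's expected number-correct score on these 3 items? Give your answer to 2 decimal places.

0.67

P(θ) = 1 / (1 + exp(−α(θ − β)))
P_1 = 1/(1+e^{0.0960}) = 0.4760
P_2 = 1/(1+e^{2.0482}) = 0.1142
P_3 = 1/(1+e^{2.3932}) = 0.0837
E[score] = 0.4760 + 0.1142 + 0.0837 = 0.6739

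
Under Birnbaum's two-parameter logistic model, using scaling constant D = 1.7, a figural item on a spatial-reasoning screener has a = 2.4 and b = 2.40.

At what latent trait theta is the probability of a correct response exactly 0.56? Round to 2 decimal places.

P(theta) = 1 / (1 + exp(−D·a(theta − b)))
logit = ln(0.5600/0.4400) = 0.2412
theta = b + logit/(1.7·a) = 2.40 + 0.2412/4.0800 = 2.4591

2.46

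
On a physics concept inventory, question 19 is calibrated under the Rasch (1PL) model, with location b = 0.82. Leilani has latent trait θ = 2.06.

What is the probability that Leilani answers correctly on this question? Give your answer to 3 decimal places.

P(θ) = 1 / (1 + exp(−(θ − b)))
Exponent: (2.06 − 0.82) = 1.2400
1/(1 + e^{-1.2400}) = 0.7756
P = 0.7756

0.776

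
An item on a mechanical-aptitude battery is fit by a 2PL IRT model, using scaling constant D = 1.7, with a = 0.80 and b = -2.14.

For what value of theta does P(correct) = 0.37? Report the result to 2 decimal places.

-2.53

P(theta) = 1 / (1 + exp(−D·a(theta − b)))
logit = ln(0.3700/0.6300) = -0.5322
theta = b + logit/(1.7·a) = -2.14 + (-0.5322)/1.3600 = -2.5313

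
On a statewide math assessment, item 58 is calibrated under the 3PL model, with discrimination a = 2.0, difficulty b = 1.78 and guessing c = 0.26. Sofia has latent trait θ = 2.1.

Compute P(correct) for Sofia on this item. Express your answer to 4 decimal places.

P(θ) = c + (1 − c) · 1 / (1 + exp(−a(θ − b)))
Exponent: 2.0 × (2.1 − 1.78) = 0.6400
1/(1 + e^{-0.6400}) = 0.6548
P = 0.26 + 0.74 × 0.6548 = 0.7445

0.7445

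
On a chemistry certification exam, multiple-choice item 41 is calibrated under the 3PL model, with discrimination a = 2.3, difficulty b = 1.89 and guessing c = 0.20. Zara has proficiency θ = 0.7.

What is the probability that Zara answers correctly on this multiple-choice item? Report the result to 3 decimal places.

P(θ) = c + (1 − c) · 1 / (1 + exp(−a(θ − b)))
Exponent: 2.3 × (0.7 − 1.89) = -2.7370
1/(1 + e^{2.7370}) = 0.0608
P = 0.20 + 0.80 × 0.0608 = 0.2487

0.249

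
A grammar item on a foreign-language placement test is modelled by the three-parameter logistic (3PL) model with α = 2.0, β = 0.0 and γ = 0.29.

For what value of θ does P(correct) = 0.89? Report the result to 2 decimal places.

0.85

P(θ) = γ + (1 − γ) · 1 / (1 + exp(−α(θ − β)))
Remove guessing floor: (0.89 − 0.29)/(1 − 0.29) = 0.8451
logit = ln(0.8451/0.1549) = 1.6964
θ = β + logit/(α) = 0.0 + 1.6964/2.0000 = 0.8482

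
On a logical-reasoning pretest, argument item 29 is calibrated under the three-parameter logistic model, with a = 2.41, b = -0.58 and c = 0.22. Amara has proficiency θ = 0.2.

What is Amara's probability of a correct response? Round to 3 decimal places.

0.897

P(θ) = c + (1 − c) · 1 / (1 + exp(−a(θ − b)))
Exponent: 2.41 × (0.2 − (-0.58)) = 1.8798
1/(1 + e^{-1.8798}) = 0.8676
P = 0.22 + 0.78 × 0.8676 = 0.8967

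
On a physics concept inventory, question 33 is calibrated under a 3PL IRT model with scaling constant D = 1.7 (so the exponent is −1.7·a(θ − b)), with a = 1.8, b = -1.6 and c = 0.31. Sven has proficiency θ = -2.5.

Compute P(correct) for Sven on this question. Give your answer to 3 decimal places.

P(θ) = c + (1 − c) · 1 / (1 + exp(−D·a(θ − b)))
Exponent: 1.7 × 1.8 × (-2.5 − (-1.6)) = -2.7540
1/(1 + e^{2.7540}) = 0.0599
P = 0.31 + 0.69 × 0.0599 = 0.3513

0.351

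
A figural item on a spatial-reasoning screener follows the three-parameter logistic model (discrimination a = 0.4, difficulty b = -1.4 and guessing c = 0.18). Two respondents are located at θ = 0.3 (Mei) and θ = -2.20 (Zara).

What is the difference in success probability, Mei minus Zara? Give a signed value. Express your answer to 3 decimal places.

P(θ) = c + (1 − c) · 1 / (1 + exp(−a(θ − b)))
P(Mei) = 0.7243  [exponent 0.6800]
P(Zara) = 0.5250  [exponent -0.3200]
Difference = 0.7243 − 0.5250 = 0.1993

0.199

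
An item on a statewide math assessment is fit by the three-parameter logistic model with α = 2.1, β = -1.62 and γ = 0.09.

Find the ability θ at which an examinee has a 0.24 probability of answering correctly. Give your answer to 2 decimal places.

P(θ) = γ + (1 − γ) · 1 / (1 + exp(−α(θ − β)))
Remove guessing floor: (0.24 − 0.09)/(1 − 0.09) = 0.1648
logit = ln(0.1648/0.8352) = -1.6227
θ = β + logit/(α) = -1.62 + (-1.6227)/2.1000 = -2.3927

-2.39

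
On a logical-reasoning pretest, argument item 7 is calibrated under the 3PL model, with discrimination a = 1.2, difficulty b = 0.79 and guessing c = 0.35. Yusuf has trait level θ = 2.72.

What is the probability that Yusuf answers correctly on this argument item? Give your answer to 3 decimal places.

P(θ) = c + (1 − c) · 1 / (1 + exp(−a(θ − b)))
Exponent: 1.2 × (2.72 − 0.79) = 2.3160
1/(1 + e^{-2.3160}) = 0.9102
P = 0.35 + 0.65 × 0.9102 = 0.9416

0.942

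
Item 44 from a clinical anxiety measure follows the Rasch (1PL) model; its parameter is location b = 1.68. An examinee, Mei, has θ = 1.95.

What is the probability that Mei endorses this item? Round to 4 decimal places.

0.5671

P(θ) = 1 / (1 + exp(−(θ − b)))
Exponent: (1.95 − 1.68) = 0.2700
1/(1 + e^{-0.2700}) = 0.5671
P = 0.5671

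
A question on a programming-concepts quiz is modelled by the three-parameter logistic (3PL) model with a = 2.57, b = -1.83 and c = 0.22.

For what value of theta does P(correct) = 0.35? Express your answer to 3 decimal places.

P(theta) = c + (1 − c) · 1 / (1 + exp(−a(theta − b)))
Remove guessing floor: (0.35 − 0.22)/(1 − 0.22) = 0.1667
logit = ln(0.1667/0.8333) = -1.6094
theta = b + logit/(a) = -1.83 + (-1.6094)/2.5700 = -2.4562

-2.456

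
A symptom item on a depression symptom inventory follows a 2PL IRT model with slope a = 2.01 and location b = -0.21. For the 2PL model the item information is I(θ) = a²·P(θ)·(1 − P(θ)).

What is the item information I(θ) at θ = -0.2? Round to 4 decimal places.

P = 1/(1+e^{-0.0201}) = 0.5050
P(1−P) = 0.5050 × 0.4950 = 0.2500
I = a² × P(1−P) = 2.01² × 0.2500 = 1.00992

1.0099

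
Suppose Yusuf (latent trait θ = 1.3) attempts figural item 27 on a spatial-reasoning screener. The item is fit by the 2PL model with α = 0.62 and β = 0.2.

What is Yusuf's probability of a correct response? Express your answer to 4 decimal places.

P(θ) = 1 / (1 + exp(−α(θ − β)))
Exponent: 0.62 × (1.3 − 0.2) = 0.6820
1/(1 + e^{-0.6820}) = 0.6642

0.6642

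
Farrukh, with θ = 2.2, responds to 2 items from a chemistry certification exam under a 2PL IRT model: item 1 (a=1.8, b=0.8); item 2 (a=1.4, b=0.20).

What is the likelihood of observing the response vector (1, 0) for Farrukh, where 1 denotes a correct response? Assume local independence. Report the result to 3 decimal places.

0.053

P(θ) = 1 / (1 + exp(−a(θ − b)))
P_1 = 1/(1+e^{-2.5200}) = 0.9255
P_2 = 1/(1+e^{-2.8000}) = 0.9427
L = P_1 × (1−P_2) = 0.9255 × 0.0573 = 0.05306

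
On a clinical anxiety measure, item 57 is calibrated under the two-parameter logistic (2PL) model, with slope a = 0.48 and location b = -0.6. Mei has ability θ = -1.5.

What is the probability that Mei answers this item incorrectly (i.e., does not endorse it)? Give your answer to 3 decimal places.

0.606

P(θ) = 1 / (1 + exp(−a(θ − b)))
Exponent: 0.48 × (-1.5 − (-0.6)) = -0.4320
1/(1 + e^{0.4320}) = 0.3936
P(incorrect) = 1 − 0.3936 = 0.6064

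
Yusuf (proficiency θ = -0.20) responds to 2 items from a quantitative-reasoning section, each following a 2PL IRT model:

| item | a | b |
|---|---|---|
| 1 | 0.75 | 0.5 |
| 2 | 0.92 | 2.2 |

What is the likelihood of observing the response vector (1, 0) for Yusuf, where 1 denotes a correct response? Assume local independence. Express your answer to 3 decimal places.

0.335

P(θ) = 1 / (1 + exp(−a(θ − b)))
P_1 = 1/(1+e^{0.5250}) = 0.3717
P_2 = 1/(1+e^{2.2080}) = 0.0990
L = P_1 × (1−P_2) = 0.3717 × 0.9010 = 0.33487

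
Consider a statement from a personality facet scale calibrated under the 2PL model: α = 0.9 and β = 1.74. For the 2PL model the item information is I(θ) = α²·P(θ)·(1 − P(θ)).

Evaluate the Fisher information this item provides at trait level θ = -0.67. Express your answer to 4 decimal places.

0.0746

P = 1/(1+e^{2.1690}) = 0.1026
P(1−P) = 0.1026 × 0.8974 = 0.0920
I = α² × P(1−P) = 0.9² × 0.0920 = 0.07456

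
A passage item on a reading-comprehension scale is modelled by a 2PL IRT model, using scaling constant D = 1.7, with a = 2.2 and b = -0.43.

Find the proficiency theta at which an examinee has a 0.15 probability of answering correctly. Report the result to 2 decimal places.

P(theta) = 1 / (1 + exp(−D·a(theta − b)))
logit = ln(0.1500/0.8500) = -1.7346
theta = b + logit/(1.7·a) = -0.43 + (-1.7346)/3.7400 = -0.8938

-0.89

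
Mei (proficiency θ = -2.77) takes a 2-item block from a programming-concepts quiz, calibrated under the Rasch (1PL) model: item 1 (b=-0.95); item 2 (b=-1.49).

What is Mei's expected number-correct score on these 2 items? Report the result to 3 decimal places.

0.357

P(θ) = 1 / (1 + exp(−(θ − b)))
P_1 = 1/(1+e^{1.8200}) = 0.1394
P_2 = 1/(1+e^{1.2800}) = 0.2176
E[score] = 0.1394 + 0.2176 = 0.3570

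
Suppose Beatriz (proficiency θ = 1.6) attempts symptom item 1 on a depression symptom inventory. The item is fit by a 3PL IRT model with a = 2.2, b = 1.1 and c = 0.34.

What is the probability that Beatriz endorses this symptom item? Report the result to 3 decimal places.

P(θ) = c + (1 − c) · 1 / (1 + exp(−a(θ − b)))
Exponent: 2.2 × (1.6 − 1.1) = 1.1000
1/(1 + e^{-1.1000}) = 0.7503
P = 0.34 + 0.66 × 0.7503 = 0.8352

0.835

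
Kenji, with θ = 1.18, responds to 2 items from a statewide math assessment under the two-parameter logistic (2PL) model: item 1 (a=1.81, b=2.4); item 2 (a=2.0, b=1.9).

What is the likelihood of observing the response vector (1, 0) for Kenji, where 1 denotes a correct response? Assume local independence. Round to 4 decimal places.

P(θ) = 1 / (1 + exp(−a(θ − b)))
P_1 = 1/(1+e^{2.2082}) = 0.0990
P_2 = 1/(1+e^{1.4400}) = 0.1915
L = P_1 × (1−P_2) = 0.0990 × 0.8085 = 0.08005

0.0801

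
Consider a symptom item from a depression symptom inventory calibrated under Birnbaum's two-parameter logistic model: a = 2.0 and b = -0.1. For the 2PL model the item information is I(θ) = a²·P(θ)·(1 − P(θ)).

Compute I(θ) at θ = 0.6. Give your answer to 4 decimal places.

0.6347

P = 1/(1+e^{-1.4000}) = 0.8022
P(1−P) = 0.8022 × 0.1978 = 0.1587
I = a² × P(1−P) = 2.0² × 0.1587 = 0.63474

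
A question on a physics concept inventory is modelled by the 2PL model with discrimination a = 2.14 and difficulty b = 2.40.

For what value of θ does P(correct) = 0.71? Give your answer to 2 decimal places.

P(θ) = 1 / (1 + exp(−a(θ − b)))
logit = ln(0.7100/0.2900) = 0.8954
θ = b + logit/(a) = 2.40 + 0.8954/2.1400 = 2.8184

2.82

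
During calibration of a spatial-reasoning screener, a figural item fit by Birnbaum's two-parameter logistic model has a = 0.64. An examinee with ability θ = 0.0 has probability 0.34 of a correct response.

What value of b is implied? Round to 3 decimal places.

1.036

P(θ) = 1 / (1 + exp(−a(θ − b)))
logit(0.34) = ln(0.34/0.66) = -0.6633
b = θ − logit/(a) = 0.0 − (-0.6633)/0.6400 = 1.0364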